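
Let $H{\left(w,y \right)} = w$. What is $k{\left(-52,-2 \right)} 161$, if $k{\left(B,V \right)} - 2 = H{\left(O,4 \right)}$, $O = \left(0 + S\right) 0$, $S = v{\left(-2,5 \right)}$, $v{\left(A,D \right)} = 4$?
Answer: $322$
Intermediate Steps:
$S = 4$
$O = 0$ ($O = \left(0 + 4\right) 0 = 4 \cdot 0 = 0$)
$k{\left(B,V \right)} = 2$ ($k{\left(B,V \right)} = 2 + 0 = 2$)
$k{\left(-52,-2 \right)} 161 = 2 \cdot 161 = 322$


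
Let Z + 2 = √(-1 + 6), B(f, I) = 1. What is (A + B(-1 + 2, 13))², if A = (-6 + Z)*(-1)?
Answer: (9 - √5)² ≈ 45.751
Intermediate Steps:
Z = -2 + √5 (Z = -2 + √(-1 + 6) = -2 + √5 ≈ 0.23607)
A = 8 - √5 (A = (-6 + (-2 + √5))*(-1) = (-8 + √5)*(-1) = 8 - √5 ≈ 5.7639)
(A + B(-1 + 2, 13))² = ((8 - √5) + 1)² = (9 - √5)²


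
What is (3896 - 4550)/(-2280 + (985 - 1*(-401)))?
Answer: 109/149 ≈ 0.73154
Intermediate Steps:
(3896 - 4550)/(-2280 + (985 - 1*(-401))) = -654/(-2280 + (985 + 401)) = -654/(-2280 + 1386) = -654/(-894) = -654*(-1/894) = 109/149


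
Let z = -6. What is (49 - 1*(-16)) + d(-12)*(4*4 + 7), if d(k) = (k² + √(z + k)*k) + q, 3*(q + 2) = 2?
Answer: 10039/3 - 828*I*√2 ≈ 3346.3 - 1171.0*I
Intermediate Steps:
q = -4/3 (q = -2 + (⅓)*2 = -2 + ⅔ = -4/3 ≈ -1.3333)
d(k) = -4/3 + k² + k*√(-6 + k) (d(k) = (k² + √(-6 + k)*k) - 4/3 = (k² + k*√(-6 + k)) - 4/3 = -4/3 + k² + k*√(-6 + k))
(49 - 1*(-16)) + d(-12)*(4*4 + 7) = (49 - 1*(-16)) + (-4/3 + (-12)² - 12*√(-6 - 12))*(4*4 + 7) = (49 + 16) + (-4/3 + 144 - 36*I*√2)*(16 + 7) = 65 + (-4/3 + 144 - 36*I*√2)*23 = 65 + (428/3 - 36*I*√2)*23 = 65 + (9844/3 - 828*I*√2) = 10039/3 - 828*I*√2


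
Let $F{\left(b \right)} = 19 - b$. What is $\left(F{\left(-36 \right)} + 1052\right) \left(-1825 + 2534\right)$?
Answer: $784863$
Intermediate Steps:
$\left(F{\left(-36 \right)} + 1052\right) \left(-1825 + 2534\right) = \left(\left(19 - -36\right) + 1052\right) \left(-1825 + 2534\right) = \left(\left(19 + 36\right) + 1052\right) 709 = \left(55 + 1052\right) 709 = 1107 \cdot 709 = 784863$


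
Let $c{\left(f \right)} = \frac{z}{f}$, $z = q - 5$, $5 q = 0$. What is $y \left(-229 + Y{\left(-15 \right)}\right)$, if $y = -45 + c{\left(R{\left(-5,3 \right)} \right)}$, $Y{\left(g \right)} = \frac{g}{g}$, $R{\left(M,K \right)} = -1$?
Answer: $9120$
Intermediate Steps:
$q = 0$ ($q = \frac{1}{5} \cdot 0 = 0$)
$z = -5$ ($z = 0 - 5 = -5$)
$c{\left(f \right)} = - \frac{5}{f}$
$Y{\left(g \right)} = 1$
$y = -40$ ($y = -45 - \frac{5}{-1} = -45 - -5 = -45 + 5 = -40$)
$y \left(-229 + Y{\left(-15 \right)}\right) = - 40 \left(-229 + 1\right) = \left(-40\right) \left(-228\right) = 9120$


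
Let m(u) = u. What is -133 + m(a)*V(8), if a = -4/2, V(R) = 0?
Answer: -133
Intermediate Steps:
a = -2 (a = -4*½ = -2)
-133 + m(a)*V(8) = -133 - 2*0 = -133 + 0 = -133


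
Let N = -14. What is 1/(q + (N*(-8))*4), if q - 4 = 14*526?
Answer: 1/7816 ≈ 0.00012794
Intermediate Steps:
q = 7368 (q = 4 + 14*526 = 4 + 7364 = 7368)
1/(q + (N*(-8))*4) = 1/(7368 - 14*(-8)*4) = 1/(7368 + 112*4) = 1/(7368 + 448) = 1/7816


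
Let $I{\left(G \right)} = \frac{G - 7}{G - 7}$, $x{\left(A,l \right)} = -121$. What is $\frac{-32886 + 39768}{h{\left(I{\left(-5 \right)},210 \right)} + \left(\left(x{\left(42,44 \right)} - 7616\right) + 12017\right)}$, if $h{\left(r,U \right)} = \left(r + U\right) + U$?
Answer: $\frac{2294}{1567} \approx 1.4639$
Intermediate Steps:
$I{\left(G \right)} = 1$ ($I{\left(G \right)} = \frac{-7 + G}{-7 + G} = 1$)
$h{\left(r,U \right)} = r + 2 U$ ($h{\left(r,U \right)} = \left(U + r\right) + U = r + 2 U$)
$\frac{-32886 + 39768}{h{\left(I{\left(-5 \right)},210 \right)} + \left(\left(x{\left(42,44 \right)} - 7616\right) + 12017\right)} = \frac{-32886 + 39768}{\left(1 + 2 \cdot 210\right) + \left(\left(-121 - 7616\right) + 12017\right)} = \frac{6882}{\left(1 + 420\right) + \left(-7737 + 12017\right)} = \frac{6882}{421 + 4280} = \frac{6882}{4701} = 6882 \cdot \frac{1}{4701} = \frac{2294}{1567}$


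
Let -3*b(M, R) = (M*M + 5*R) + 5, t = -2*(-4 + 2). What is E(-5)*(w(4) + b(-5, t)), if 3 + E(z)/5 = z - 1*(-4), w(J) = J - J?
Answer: 1000/3 ≈ 333.33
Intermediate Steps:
w(J) = 0
E(z) = 5 + 5*z (E(z) = -15 + 5*(z - 1*(-4)) = -15 + 5*(z + 4) = -15 + 5*(4 + z) = -15 + (20 + 5*z) = 5 + 5*z)
t = 4 (t = -2*(-2) = 4)
b(M, R) = -5/3 - 5*R/3 - M²/3 (b(M, R) = -((M*M + 5*R) + 5)/3 = -((M² + 5*R) + 5)/3 = -(5 + M² + 5*R)/3 = -5/3 - 5*R/3 - M²/3)
E(-5)*(w(4) + b(-5, t)) = (5 + 5*(-5))*(0 + (-5/3 - 5/3*4 - ⅓*(-5)²)) = (5 - 25)*(0 + (-5/3 - 20/3 - ⅓*25)) = -20*(0 + (-5/3 - 20/3 - 25/3)) = -20*(0 - 50/3) = -20*(-50/3) = 1000/3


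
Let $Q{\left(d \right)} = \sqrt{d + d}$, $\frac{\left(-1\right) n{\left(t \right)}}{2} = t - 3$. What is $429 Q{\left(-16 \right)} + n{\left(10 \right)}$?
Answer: $-14 + 1716 i \sqrt{2} \approx -14.0 + 2426.8 i$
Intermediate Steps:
$n{\left(t \right)} = 6 - 2 t$ ($n{\left(t \right)} = - 2 \left(t - 3\right) = - 2 \left(-3 + t\right) = 6 - 2 t$)
$Q{\left(d \right)} = \sqrt{2} \sqrt{d}$ ($Q{\left(d \right)} = \sqrt{2 d} = \sqrt{2} \sqrt{d}$)
$429 Q{\left(-16 \right)} + n{\left(10 \right)} = 429 \sqrt{2} \sqrt{-16} + \left(6 - 20\right) = 429 \sqrt{2} \cdot 4 i + \left(6 - 20\right) = 429 \cdot 4 i \sqrt{2} - 14 = 1716 i \sqrt{2} - 14 = -14 + 1716 i \sqrt{2}$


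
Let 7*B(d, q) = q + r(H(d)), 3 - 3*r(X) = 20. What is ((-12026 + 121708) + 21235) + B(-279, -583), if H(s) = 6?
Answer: 2747491/21 ≈ 1.3083e+5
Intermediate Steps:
r(X) = -17/3 (r(X) = 1 - 1/3*20 = 1 - 20/3 = -17/3)
B(d, q) = -17/21 + q/7 (B(d, q) = (q - 17/3)/7 = (-17/3 + q)/7 = -17/21 + q/7)
((-12026 + 121708) + 21235) + B(-279, -583) = ((-12026 + 121708) + 21235) + (-17/21 + (1/7)*(-583)) = (109682 + 21235) + (-17/21 - 583/7) = 130917 - 1766/21 = 2747491/21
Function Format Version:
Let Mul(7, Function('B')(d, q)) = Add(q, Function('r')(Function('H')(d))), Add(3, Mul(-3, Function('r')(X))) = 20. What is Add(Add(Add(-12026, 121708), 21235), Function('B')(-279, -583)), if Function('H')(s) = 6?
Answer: Rational(2747491, 21) ≈ 1.3083e+5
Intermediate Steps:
Function('r')(X) = Rational(-17, 3) (Function('r')(X) = Add(1, Mul(Rational(-1, 3), 20)) = Add(1, Rational(-20, 3)) = Rational(-17, 3))
Function('B')(d, q) = Add(Rational(-17, 21), Mul(Rational(1, 7), q)) (Function('B')(d, q) = Mul(Rational(1, 7), Add(q, Rational(-17, 3))) = Mul(Rational(1, 7), Add(Rational(-17, 3), q)) = Add(Rational(-17, 21), Mul(Rational(1, 7), q)))
Add(Add(Add(-12026, 121708), 21235), Function('B')(-279, -583)) = Add(Add(Add(-12026, 121708), 21235), Add(Rational(-17, 21), Mul(Rational(1, 7), -583))) = Add(Add(109682, 21235), Add(Rational(-17, 21), Rational(-583, 7))) = Add(130917, Rational(-1766, 21)) = Rational(2747491, 21)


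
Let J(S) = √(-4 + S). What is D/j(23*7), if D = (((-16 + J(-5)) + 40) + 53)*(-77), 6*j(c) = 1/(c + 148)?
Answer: -10992366 - 428274*I ≈ -1.0992e+7 - 4.2827e+5*I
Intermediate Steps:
j(c) = 1/(6*(148 + c)) (j(c) = 1/(6*(c + 148)) = 1/(6*(148 + c)))
D = -5929 - 231*I (D = (((-16 + √(-4 - 5)) + 40) + 53)*(-77) = (((-16 + √(-9)) + 40) + 53)*(-77) = (((-16 + 3*I) + 40) + 53)*(-77) = ((24 + 3*I) + 53)*(-77) = (77 + 3*I)*(-77) = -5929 - 231*I ≈ -5929.0 - 231.0*I)
D/j(23*7) = (-5929 - 231*I)/((1/(6*(148 + 23*7)))) = (-5929 - 231*I)/((1/(6*(148 + 161)))) = (-5929 - 231*I)/(((⅙)/309)) = (-5929 - 231*I)/(((⅙)*(1/309))) = (-5929 - 231*I)/(1/1854) = (-5929 - 231*I)*1854 = -10992366 - 428274*I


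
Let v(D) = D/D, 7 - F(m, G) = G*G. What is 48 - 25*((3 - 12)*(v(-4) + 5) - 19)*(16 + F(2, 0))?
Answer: 42023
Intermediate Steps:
F(m, G) = 7 - G² (F(m, G) = 7 - G*G = 7 - G²)
v(D) = 1
48 - 25*((3 - 12)*(v(-4) + 5) - 19)*(16 + F(2, 0)) = 48 - 25*((3 - 12)*(1 + 5) - 19)*(16 + (7 - 1*0²)) = 48 - 25*(-9*6 - 19)*(16 + (7 - 1*0)) = 48 - 25*(-54 - 19)*(16 + (7 + 0)) = 48 - (-1825)*(16 + 7) = 48 - (-1825)*23 = 48 - 25*(-1679) = 48 + 41975 = 42023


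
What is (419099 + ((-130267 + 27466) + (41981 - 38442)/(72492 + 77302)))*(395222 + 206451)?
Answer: 28506993671310623/149794 ≈ 1.9031e+11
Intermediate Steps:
(419099 + ((-130267 + 27466) + (41981 - 38442)/(72492 + 77302)))*(395222 + 206451) = (419099 + (-102801 + 3539/149794))*601673 = (419099 - 15398969455/149794)*601673 = (47379546151/149794)*601673 = 28506993671310623/149794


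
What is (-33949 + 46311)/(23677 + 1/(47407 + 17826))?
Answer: 403205173/772260871 ≈ 0.52211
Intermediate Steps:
(-33949 + 46311)/(23677 + 1/(47407 + 17826)) = 12362/(23677 + 1/65233) = 12362/(1544521742/65233) = 12362*(65233/1544521742) = 403205173/772260871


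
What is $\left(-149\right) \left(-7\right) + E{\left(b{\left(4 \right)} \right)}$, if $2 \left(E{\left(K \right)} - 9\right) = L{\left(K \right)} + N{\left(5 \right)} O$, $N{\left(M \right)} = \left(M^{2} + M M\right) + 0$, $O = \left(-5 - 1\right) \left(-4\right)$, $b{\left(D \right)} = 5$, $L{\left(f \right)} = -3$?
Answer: $\frac{3301}{2} \approx 1650.5$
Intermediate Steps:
$O = 24$ ($O = \left(-6\right) \left(-4\right) = 24$)
$N{\left(M \right)} = 2 M^{2}$ ($N{\left(M \right)} = \left(M^{2} + M^{2}\right) + 0 = 2 M^{2} + 0 = 2 M^{2}$)
$E{\left(K \right)} = \frac{1215}{2}$ ($E{\left(K \right)} = 9 + \frac{-3 + 2 \cdot 5^{2} \cdot 24}{2} = 9 + \frac{-3 + 2 \cdot 25 \cdot 24}{2} = 9 + \frac{-3 + 50 \cdot 24}{2} = 9 + \frac{-3 + 1200}{2} = 9 + \frac{1}{2} \cdot 1197 = 9 + \frac{1197}{2} = \frac{1215}{2}$)
$\left(-149\right) \left(-7\right) + E{\left(b{\left(4 \right)} \right)} = \left(-149\right) \left(-7\right) + \frac{1215}{2} = 1043 + \frac{1215}{2} = \frac{3301}{2}$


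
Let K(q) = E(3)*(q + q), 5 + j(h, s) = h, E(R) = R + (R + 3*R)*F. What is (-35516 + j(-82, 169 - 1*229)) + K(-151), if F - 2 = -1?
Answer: -40133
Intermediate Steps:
F = 1 (F = 2 - 1 = 1)
E(R) = 5*R (E(R) = R + (R + 3*R)*1 = R + (4*R)*1 = R + 4*R = 5*R)
j(h, s) = -5 + h
K(q) = 30*q (K(q) = (5*3)*(q + q) = 15*(2*q) = 30*q)
(-35516 + j(-82, 169 - 1*229)) + K(-151) = (-35516 + (-5 - 82)) + 30*(-151) = (-35516 - 87) - 4530 = -35603 - 4530 = -40133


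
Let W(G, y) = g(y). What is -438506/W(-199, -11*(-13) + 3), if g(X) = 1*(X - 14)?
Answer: -219253/66 ≈ -3322.0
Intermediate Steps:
g(X) = -14 + X (g(X) = 1*(-14 + X) = -14 + X)
W(G, y) = -14 + y
-438506/W(-199, -11*(-13) + 3) = -438506/(-14 + (-11*(-13) + 3)) = -438506/(-14 + (143 + 3)) = -438506/(-14 + 146) = -438506/132 = -438506*1/132 = -219253/66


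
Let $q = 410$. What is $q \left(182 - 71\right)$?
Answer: $45510$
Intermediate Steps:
$q \left(182 - 71\right) = 410 \left(182 - 71\right) = 410 \cdot 111 = 45510$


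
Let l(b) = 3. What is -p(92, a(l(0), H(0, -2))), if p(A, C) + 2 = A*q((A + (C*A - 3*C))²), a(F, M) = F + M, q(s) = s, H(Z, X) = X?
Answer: -3014010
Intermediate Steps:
p(A, C) = -2 + A*(A - 3*C + A*C)² (p(A, C) = -2 + A*(A + (C*A - 3*C))² = -2 + A*(A + (A*C - 3*C))² = -2 + A*(A + (-3*C + A*C))² = -2 + A*(A - 3*C + A*C)²)
-p(92, a(l(0), H(0, -2))) = -(-2 + 92*(92 - 3*(3 - 2) + 92*(3 - 2))²) = -(-2 + 92*(92 - 3*1 + 92*1)²) = -(-2 + 92*(92 - 3 + 92)²) = -(-2 + 92*181²) = -(-2 + 92*32761) = -(-2 + 3014012) = -1*3014010 = -3014010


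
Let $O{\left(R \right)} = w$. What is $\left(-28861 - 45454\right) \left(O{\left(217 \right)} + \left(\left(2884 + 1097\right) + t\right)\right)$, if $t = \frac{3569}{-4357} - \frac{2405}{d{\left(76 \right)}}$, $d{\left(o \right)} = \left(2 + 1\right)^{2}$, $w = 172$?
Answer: $- \frac{11321212720145}{39213} \approx -2.8871 \cdot 10^{8}$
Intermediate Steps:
$O{\left(R \right)} = 172$
$d{\left(o \right)} = 9$ ($d{\left(o \right)} = 3^{2} = 9$)
$t = - \frac{10510706}{39213}$ ($t = \frac{3569}{-4357} - \frac{2405}{9} = 3569 \left(- \frac{1}{4357}\right) - \frac{2405}{9} = - \frac{3569}{4357} - \frac{2405}{9} = - \frac{10510706}{39213} \approx -268.04$)
$\left(-28861 - 45454\right) \left(O{\left(217 \right)} + \left(\left(2884 + 1097\right) + t\right)\right) = \left(-28861 - 45454\right) \left(172 + \left(\left(2884 + 1097\right) - \frac{10510706}{39213}\right)\right) = - 74315 \left(172 + \left(3981 - \frac{10510706}{39213}\right)\right) = - 74315 \left(172 + \frac{145596247}{39213}\right) = \left(-74315\right) \frac{152340883}{39213} = - \frac{11321212720145}{39213}$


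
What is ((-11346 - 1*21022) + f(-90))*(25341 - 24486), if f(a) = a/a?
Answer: -27673785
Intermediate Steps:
f(a) = 1
((-11346 - 1*21022) + f(-90))*(25341 - 24486) = ((-11346 - 1*21022) + 1)*(25341 - 24486) = ((-11346 - 21022) + 1)*855 = (-32368 + 1)*855 = -32367*855 = -27673785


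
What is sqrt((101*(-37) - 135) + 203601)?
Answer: sqrt(199729) ≈ 446.91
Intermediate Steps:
sqrt((101*(-37) - 135) + 203601) = sqrt((-3737 - 135) + 203601) = sqrt(-3872 + 203601) = sqrt(199729)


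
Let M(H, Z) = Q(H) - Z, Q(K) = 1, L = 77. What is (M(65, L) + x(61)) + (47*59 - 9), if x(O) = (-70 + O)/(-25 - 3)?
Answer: 75273/28 ≈ 2688.3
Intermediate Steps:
M(H, Z) = 1 - Z
x(O) = 5/2 - O/28 (x(O) = (-70 + O)/(-28) = (-70 + O)*(-1/28) = 5/2 - O/28)
(M(65, L) + x(61)) + (47*59 - 9) = ((1 - 1*77) + (5/2 - 1/28*61)) + (47*59 - 9) = ((1 - 77) + (5/2 - 61/28)) + (2773 - 9) = (-76 + 9/28) + 2764 = -2119/28 + 2764 = 75273/28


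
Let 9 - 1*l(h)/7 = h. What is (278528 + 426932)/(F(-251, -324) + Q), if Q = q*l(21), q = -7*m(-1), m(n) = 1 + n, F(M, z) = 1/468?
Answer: 330155280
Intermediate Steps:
F(M, z) = 1/468
l(h) = 63 - 7*h
q = 0 (q = -7*(1 - 1) = -7*0 = 0)
Q = 0 (Q = 0*(63 - 7*21) = 0*(63 - 147) = 0*(-84) = 0)
(278528 + 426932)/(F(-251, -324) + Q) = (278528 + 426932)/(1/468 + 0) = 705460/(1/468) = 705460*468 = 330155280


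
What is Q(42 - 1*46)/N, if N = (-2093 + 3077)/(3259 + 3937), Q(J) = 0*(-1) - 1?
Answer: -1799/246 ≈ -7.3130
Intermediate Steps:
Q(J) = -1 (Q(J) = 0 - 1 = -1)
N = 246/1799 (N = 984/7196 = 984*(1/7196) = 246/1799 ≈ 0.13674)
Q(42 - 1*46)/N = -1/246/1799 = -1*1799/246 = -1799/246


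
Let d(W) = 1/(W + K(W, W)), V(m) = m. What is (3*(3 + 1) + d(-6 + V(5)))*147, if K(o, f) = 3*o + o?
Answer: 8673/5 ≈ 1734.6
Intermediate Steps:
K(o, f) = 4*o
d(W) = 1/(5*W) (d(W) = 1/(W + 4*W) = 1/(5*W))
(3*(3 + 1) + d(-6 + V(5)))*147 = (3*(3 + 1) + 1/(5*(-6 + 5)))*147 = (3*4 + (1/5)/(-1))*147 = (12 + (1/5)*(-1))*147 = (12 - 1/5)*147 = (59/5)*147 = 8673/5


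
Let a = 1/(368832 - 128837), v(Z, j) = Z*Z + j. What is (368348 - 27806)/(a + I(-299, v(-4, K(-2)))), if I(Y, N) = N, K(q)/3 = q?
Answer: 81728377290/2399951 ≈ 34054.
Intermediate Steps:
K(q) = 3*q
v(Z, j) = j + Z² (v(Z, j) = Z² + j = j + Z²)
a = 1/239995 ≈ 4.1668e-6
(368348 - 27806)/(a + I(-299, v(-4, K(-2)))) = (368348 - 27806)/(1/239995 + (3*(-2) + (-4)²)) = 340542/(1/239995 + (-6 + 16)) = 340542/(1/239995 + 10) = 340542/(2399951/239995) = 340542*(239995/2399951) = 81728377290/2399951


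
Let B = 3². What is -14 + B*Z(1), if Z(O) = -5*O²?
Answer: -59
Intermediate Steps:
B = 9
-14 + B*Z(1) = -14 + 9*(-5*1²) = -14 + 9*(-5*1) = -14 + 9*(-5) = -14 - 45 = -59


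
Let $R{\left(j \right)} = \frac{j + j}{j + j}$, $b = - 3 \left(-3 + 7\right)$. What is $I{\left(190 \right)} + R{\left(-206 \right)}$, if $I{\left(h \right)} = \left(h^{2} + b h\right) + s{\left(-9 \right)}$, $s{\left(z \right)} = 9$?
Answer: $33830$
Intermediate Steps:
$b = -12$ ($b = \left(-3\right) 4 = -12$)
$R{\left(j \right)} = 1$ ($R{\left(j \right)} = \frac{2 j}{2 j} = 2 j \frac{1}{2 j} = 1$)
$I{\left(h \right)} = 9 + h^{2} - 12 h$ ($I{\left(h \right)} = \left(h^{2} - 12 h\right) + 9 = 9 + h^{2} - 12 h$)
$I{\left(190 \right)} + R{\left(-206 \right)} = \left(9 + 190^{2} - 2280\right) + 1 = \left(9 + 36100 - 2280\right) + 1 = 33829 + 1 = 33830$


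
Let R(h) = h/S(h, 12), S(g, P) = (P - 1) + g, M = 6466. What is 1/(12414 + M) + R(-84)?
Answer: 1585993/1378240 ≈ 1.1507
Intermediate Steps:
S(g, P) = -1 + P + g (S(g, P) = (-1 + P) + g = -1 + P + g)
R(h) = h/(11 + h) (R(h) = h/(-1 + 12 + h) = h/(11 + h))
1/(12414 + M) + R(-84) = 1/(12414 + 6466) - 84/(11 - 84) = 1/18880 - 84/(-73) = 1/18880 - 84*(-1/73) = 1/18880 + 84/73 = 1585993/1378240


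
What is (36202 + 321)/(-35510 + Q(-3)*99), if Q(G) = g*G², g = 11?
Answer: -36523/25709 ≈ -1.4206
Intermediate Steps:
Q(G) = 11*G²
(36202 + 321)/(-35510 + Q(-3)*99) = (36202 + 321)/(-35510 + (11*(-3)²)*99) = 36523/(-35510 + (11*9)*99) = 36523/(-35510 + 99*99) = 36523/(-35510 + 9801) = 36523/(-25709) = 36523*(-1/25709) = -36523/25709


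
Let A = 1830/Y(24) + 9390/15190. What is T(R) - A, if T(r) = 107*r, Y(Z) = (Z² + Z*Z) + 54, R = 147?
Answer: 4801710517/305319 ≈ 15727.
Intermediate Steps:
Y(Z) = 54 + 2*Z² (Y(Z) = (Z² + Z²) + 54 = 2*Z² + 54 = 54 + 2*Z²)
A = 652034/305319 (A = 1830/(54 + 2*24²) + 9390/15190 = 1830/(54 + 2*576) + 9390*(1/15190) = 1830/(54 + 1152) + 939/1519 = 1830/1206 + 939/1519 = 1830*(1/1206) + 939/1519 = 305/201 + 939/1519 = 652034/305319 ≈ 2.1356)
T(R) - A = 107*147 - 1*652034/305319 = 15729 - 652034/305319 = 4801710517/305319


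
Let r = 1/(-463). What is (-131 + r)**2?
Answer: 3678907716/214369 ≈ 17162.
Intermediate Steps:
r = -1/463 ≈ -0.0021598
(-131 + r)**2 = (-131 - 1/463)**2 = (-60654/463)**2 = 3678907716/214369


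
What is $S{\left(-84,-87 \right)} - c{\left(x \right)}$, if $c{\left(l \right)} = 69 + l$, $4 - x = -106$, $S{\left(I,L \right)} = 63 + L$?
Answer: $-203$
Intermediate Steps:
$x = 110$ ($x = 4 - -106 = 4 + 106 = 110$)
$S{\left(-84,-87 \right)} - c{\left(x \right)} = \left(63 - 87\right) - \left(69 + 110\right) = -24 - 179 = -203$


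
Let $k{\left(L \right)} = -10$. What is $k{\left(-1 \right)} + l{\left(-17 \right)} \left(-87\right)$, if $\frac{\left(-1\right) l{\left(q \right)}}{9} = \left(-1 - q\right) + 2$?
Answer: $14084$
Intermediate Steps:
$l{\left(q \right)} = -9 + 9 q$ ($l{\left(q \right)} = - 9 \left(\left(-1 - q\right) + 2\right) = - 9 \left(1 - q\right) = -9 + 9 q$)
$k{\left(-1 \right)} + l{\left(-17 \right)} \left(-87\right) = -10 + \left(-9 + 9 \left(-17\right)\right) \left(-87\right) = -10 + \left(-9 - 153\right) \left(-87\right) = -10 - -14094 = -10 + 14094 = 14084$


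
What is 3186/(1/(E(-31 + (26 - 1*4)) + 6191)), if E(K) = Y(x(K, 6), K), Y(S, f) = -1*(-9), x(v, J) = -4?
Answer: 19753200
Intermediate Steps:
Y(S, f) = 9
E(K) = 9
3186/(1/(E(-31 + (26 - 1*4)) + 6191)) = 3186/(1/(9 + 6191)) = 3186/(1/6200) = 3186*6200 = 19753200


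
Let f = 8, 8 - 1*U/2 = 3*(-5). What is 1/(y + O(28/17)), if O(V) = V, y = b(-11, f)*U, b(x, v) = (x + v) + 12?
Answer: 17/7066 ≈ 0.0024059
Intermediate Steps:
U = 46 (U = 16 - 6*(-5) = 16 - 2*(-15) = 16 + 30 = 46)
b(x, v) = 12 + v + x (b(x, v) = (v + x) + 12 = 12 + v + x)
y = 414 (y = (12 + 8 - 11)*46 = 9*46 = 414)
1/(y + O(28/17)) = 1/(414 + 28/17) = 1/(7066/17) = 17/7066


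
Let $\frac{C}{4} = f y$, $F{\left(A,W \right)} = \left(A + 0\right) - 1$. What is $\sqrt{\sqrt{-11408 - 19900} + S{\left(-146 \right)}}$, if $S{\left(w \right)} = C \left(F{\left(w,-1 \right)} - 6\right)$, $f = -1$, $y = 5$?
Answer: $\sqrt{3060 + 2 i \sqrt{7827}} \approx 55.34 + 1.5987 i$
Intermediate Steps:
$F{\left(A,W \right)} = -1 + A$ ($F{\left(A,W \right)} = A - 1 = -1 + A$)
$C = -20$ ($C = 4 \left(\left(-1\right) 5\right) = 4 \left(-5\right) = -20$)
$S{\left(w \right)} = 140 - 20 w$ ($S{\left(w \right)} = - 20 \left(\left(-1 + w\right) - 6\right) = - 20 \left(-7 + w\right) = 140 - 20 w$)
$\sqrt{\sqrt{-11408 - 19900} + S{\left(-146 \right)}} = \sqrt{\sqrt{-11408 - 19900} + \left(140 - -2920\right)} = \sqrt{\sqrt{-31308} + \left(140 + 2920\right)} = \sqrt{2 i \sqrt{7827} + 3060} = \sqrt{3060 + 2 i \sqrt{7827}}$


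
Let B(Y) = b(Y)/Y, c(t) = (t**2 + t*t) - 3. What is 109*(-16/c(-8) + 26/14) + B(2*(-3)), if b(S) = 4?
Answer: 493001/2625 ≈ 187.81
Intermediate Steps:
c(t) = -3 + 2*t**2 (c(t) = (t**2 + t**2) - 3 = 2*t**2 - 3 = -3 + 2*t**2)
B(Y) = 4/Y
109*(-16/c(-8) + 26/14) + B(2*(-3)) = 109*(-16/(-3 + 2*(-8)**2) + 26/14) + 4/((2*(-3))) = 109*(-16/(-3 + 2*64) + 26*(1/14)) + 4/(-6) = 109*(-16/(-3 + 128) + 13/7) + 4*(-1/6) = 109*(-16/125 + 13/7) - 2/3 = 109*(1513/875) - 2/3 = 164917/875 - 2/3 = 493001/2625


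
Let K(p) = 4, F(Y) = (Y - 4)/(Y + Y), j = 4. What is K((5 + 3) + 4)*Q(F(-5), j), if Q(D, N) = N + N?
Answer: 32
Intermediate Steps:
F(Y) = (-4 + Y)/(2*Y) (F(Y) = (-4 + Y)/((2*Y)) = (-4 + Y)*(1/(2*Y)) = (-4 + Y)/(2*Y))
Q(D, N) = 2*N
K((5 + 3) + 4)*Q(F(-5), j) = 4*(2*4) = 4*8 = 32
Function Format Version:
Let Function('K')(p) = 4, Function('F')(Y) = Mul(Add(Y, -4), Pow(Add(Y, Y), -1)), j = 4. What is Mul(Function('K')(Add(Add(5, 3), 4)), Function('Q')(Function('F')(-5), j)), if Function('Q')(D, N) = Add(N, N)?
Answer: 32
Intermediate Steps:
Function('F')(Y) = Mul(Rational(1, 2), Pow(Y, -1), Add(-4, Y)) (Function('F')(Y) = Mul(Add(-4, Y), Pow(Mul(2, Y), -1)) = Mul(Add(-4, Y), Mul(Rational(1, 2), Pow(Y, -1))) = Mul(Rational(1, 2), Pow(Y, -1), Add(-4, Y)))
Function('Q')(D, N) = Mul(2, N)
Mul(Function('K')(Add(Add(5, 3), 4)), Function('Q')(Function('F')(-5), j)) = Mul(4, Mul(2, 4)) = Mul(4, 8) = 32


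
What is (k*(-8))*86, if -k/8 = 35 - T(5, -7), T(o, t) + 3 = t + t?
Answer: 286208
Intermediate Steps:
T(o, t) = -3 + 2*t (T(o, t) = -3 + (t + t) = -3 + 2*t)
k = -416 (k = -8*(35 - (-3 + 2*(-7))) = -8*(35 - (-3 - 14)) = -8*(35 - 1*(-17)) = -8*(35 + 17) = -8*52 = -416)
(k*(-8))*86 = -416*(-8)*86 = 3328*86 = 286208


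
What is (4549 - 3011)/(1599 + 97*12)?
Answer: 1538/2763 ≈ 0.55664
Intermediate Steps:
(4549 - 3011)/(1599 + 97*12) = 1538/(1599 + 1164) = 1538/2763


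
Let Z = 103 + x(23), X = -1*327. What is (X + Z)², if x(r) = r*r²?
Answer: 142635249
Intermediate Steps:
x(r) = r³
X = -327
Z = 12270 (Z = 103 + 23³ = 103 + 12167 = 12270)
(X + Z)² = (-327 + 12270)² = 11943² = 142635249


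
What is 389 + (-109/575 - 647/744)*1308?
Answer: -35522339/35650 ≈ -996.42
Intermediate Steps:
389 + (-109/575 - 647/744)*1308 = 389 - 453121/427800*1308 = 389 - 49390189/35650 = -35522339/35650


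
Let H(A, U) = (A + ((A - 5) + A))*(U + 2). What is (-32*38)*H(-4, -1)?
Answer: 20672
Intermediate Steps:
H(A, U) = (-5 + 3*A)*(2 + U) (H(A, U) = (A + ((-5 + A) + A))*(2 + U) = (A + (-5 + 2*A))*(2 + U) = (-5 + 3*A)*(2 + U))
(-32*38)*H(-4, -1) = (-32*38)*(-10 - 5*(-1) + 6*(-4) + 3*(-4)*(-1)) = -1216*(-10 + 5 - 24 + 12) = -1216*(-17) = 20672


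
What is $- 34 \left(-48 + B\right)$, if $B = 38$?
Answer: $340$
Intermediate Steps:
$- 34 \left(-48 + B\right) = - 34 \left(-48 + 38\right) = \left(-34\right) \left(-10\right) = 340$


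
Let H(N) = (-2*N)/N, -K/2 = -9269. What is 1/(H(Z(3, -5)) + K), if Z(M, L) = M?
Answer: 1/18536 ≈ 5.3949e-5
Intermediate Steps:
K = 18538 (K = -2*(-9269) = 18538)
H(N) = -2
1/(H(Z(3, -5)) + K) = 1/(-2 + 18538) = 1/18536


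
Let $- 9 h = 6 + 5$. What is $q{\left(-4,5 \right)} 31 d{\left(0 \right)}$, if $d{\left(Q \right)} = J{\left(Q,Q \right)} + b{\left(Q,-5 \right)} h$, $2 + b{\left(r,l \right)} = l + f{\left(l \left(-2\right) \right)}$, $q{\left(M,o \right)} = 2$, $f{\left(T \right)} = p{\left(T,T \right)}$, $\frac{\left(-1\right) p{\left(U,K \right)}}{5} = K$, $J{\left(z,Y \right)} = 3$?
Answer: $\frac{13516}{3} \approx 4505.3$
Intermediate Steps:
$p{\left(U,K \right)} = - 5 K$
$f{\left(T \right)} = - 5 T$
$h = - \frac{11}{9}$ ($h = - \frac{6 + 5}{9} = \left(- \frac{1}{9}\right) 11 = - \frac{11}{9} \approx -1.2222$)
$b{\left(r,l \right)} = -2 + 11 l$ ($b{\left(r,l \right)} = -2 - \left(- l + 5 l \left(-2\right)\right) = -2 - \left(- l + 5 \left(-2\right) l\right) = -2 + \left(l + 10 l\right) = -2 + 11 l$)
$d{\left(Q \right)} = \frac{218}{3}$ ($d{\left(Q \right)} = 3 + \left(-2 + 11 \left(-5\right)\right) \left(- \frac{11}{9}\right) = 3 + \left(-2 - 55\right) \left(- \frac{11}{9}\right) = 3 - - \frac{209}{3} = 3 + \frac{209}{3} = \frac{218}{3}$)
$q{\left(-4,5 \right)} 31 d{\left(0 \right)} = 2 \cdot 31 \cdot \frac{218}{3} = 62 \cdot \frac{218}{3} = \frac{13516}{3}$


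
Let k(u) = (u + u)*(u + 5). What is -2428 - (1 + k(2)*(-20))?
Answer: -1869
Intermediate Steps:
k(u) = 2*u*(5 + u) (k(u) = (2*u)*(5 + u) = 2*u*(5 + u))
-2428 - (1 + k(2)*(-20)) = -2428 - (1 + (2*2*(5 + 2))*(-20)) = -2428 - (1 + (2*2*7)*(-20)) = -2428 - (1 + 28*(-20)) = -2428 - (1 - 560) = -2428 - 1*(-559) = -2428 + 559 = -1869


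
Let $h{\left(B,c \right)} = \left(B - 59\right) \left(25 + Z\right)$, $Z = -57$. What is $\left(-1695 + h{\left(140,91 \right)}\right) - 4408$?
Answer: $-8695$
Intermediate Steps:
$h{\left(B,c \right)} = 1888 - 32 B$ ($h{\left(B,c \right)} = \left(B - 59\right) \left(25 - 57\right) = \left(-59 + B\right) \left(-32\right) = 1888 - 32 B$)
$\left(-1695 + h{\left(140,91 \right)}\right) - 4408 = \left(-1695 + \left(1888 - 4480\right)\right) - 4408 = \left(-1695 - 2592\right) - 4408 = -4287 - 4408 = -8695$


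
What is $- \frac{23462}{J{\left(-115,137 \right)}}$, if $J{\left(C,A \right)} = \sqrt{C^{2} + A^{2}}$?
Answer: $- \frac{11731 \sqrt{31994}}{15997} \approx -131.17$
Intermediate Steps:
$J{\left(C,A \right)} = \sqrt{A^{2} + C^{2}}$
$- \frac{23462}{J{\left(-115,137 \right)}} = - \frac{23462}{\sqrt{137^{2} + \left(-115\right)^{2}}} = - \frac{23462}{\sqrt{18769 + 13225}} = - \frac{23462}{\sqrt{31994}} = - 23462 \frac{\sqrt{31994}}{31994} = - \frac{11731 \sqrt{31994}}{15997}$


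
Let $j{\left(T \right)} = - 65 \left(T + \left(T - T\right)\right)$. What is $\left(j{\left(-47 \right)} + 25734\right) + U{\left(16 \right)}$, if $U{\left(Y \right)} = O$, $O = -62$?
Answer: $28727$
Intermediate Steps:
$U{\left(Y \right)} = -62$
$j{\left(T \right)} = - 65 T$ ($j{\left(T \right)} = - 65 \left(T + 0\right) = - 65 T$)
$\left(j{\left(-47 \right)} + 25734\right) + U{\left(16 \right)} = \left(\left(-65\right) \left(-47\right) + 25734\right) - 62 = \left(3055 + 25734\right) - 62 = 28789 - 62 = 28727$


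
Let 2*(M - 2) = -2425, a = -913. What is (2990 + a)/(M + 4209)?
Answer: 4154/5997 ≈ 0.69268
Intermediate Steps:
M = -2421/2 (M = 2 + (1/2)*(-2425) = 2 - 2425/2 = -2421/2 ≈ -1210.5)
(2990 + a)/(M + 4209) = (2990 - 913)/(-2421/2 + 4209) = 2077/(5997/2) = 2077*(2/5997) = 4154/5997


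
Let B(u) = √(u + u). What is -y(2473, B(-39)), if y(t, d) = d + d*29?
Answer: -30*I*√78 ≈ -264.95*I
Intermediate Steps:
B(u) = √2*√u (B(u) = √(2*u) = √2*√u)
y(t, d) = 30*d (y(t, d) = d + 29*d = 30*d)
-y(2473, B(-39)) = -30*√2*√(-39) = -30*√2*(I*√39) = -30*I*√78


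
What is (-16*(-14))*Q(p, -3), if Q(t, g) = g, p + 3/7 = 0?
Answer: -672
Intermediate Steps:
p = -3/7 (p = -3/7 + 0 = -3/7 ≈ -0.42857)
(-16*(-14))*Q(p, -3) = -16*(-14)*(-3) = 224*(-3) = -672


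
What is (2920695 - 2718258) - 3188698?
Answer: -2986261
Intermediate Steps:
(2920695 - 2718258) - 3188698 = 202437 - 3188698 = -2986261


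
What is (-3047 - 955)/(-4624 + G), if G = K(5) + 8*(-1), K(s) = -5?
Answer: 4002/4637 ≈ 0.86306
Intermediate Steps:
G = -13 (G = -5 + 8*(-1) = -5 - 8 = -13)
(-3047 - 955)/(-4624 + G) = (-3047 - 955)/(-4624 - 13) = -4002/(-4637) = -4002*(-1/4637) = 4002/4637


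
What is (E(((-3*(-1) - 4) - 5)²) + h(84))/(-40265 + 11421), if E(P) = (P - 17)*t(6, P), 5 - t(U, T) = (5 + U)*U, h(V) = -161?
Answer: 330/7211 ≈ 0.045763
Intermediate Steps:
t(U, T) = 5 - U*(5 + U) (t(U, T) = 5 - (5 + U)*U = 5 - U*(5 + U))
E(P) = 1037 - 61*P (E(P) = (P - 17)*(5 - 1*6² - 5*6) = (-17 + P)*(5 - 1*36 - 30) = (-17 + P)*(5 - 36 - 30) = (-17 + P)*(-61) = 1037 - 61*P)
(E(((-3*(-1) - 4) - 5)²) + h(84))/(-40265 + 11421) = ((1037 - 61*((-3*(-1) - 4) - 5)²) - 161)/(-40265 + 11421) = ((1037 - 61*((3 - 4) - 5)²) - 161)/(-28844) = ((1037 - 61*(-1 - 5)²) - 161)*(-1/28844) = ((1037 - 61*(-6)²) - 161)*(-1/28844) = ((1037 - 61*36) - 161)*(-1/28844) = ((1037 - 2196) - 161)*(-1/28844) = (-1159 - 161)*(-1/28844) = -1320*(-1/28844) = 330/7211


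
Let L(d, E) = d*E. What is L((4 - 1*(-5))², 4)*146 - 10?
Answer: 47294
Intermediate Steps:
L(d, E) = E*d
L((4 - 1*(-5))², 4)*146 - 10 = (4*(4 - 1*(-5))²)*146 - 10 = (4*(4 + 5)²)*146 - 10 = (4*9²)*146 - 10 = (4*81)*146 - 10 = 324*146 - 10 = 47304 - 10 = 47294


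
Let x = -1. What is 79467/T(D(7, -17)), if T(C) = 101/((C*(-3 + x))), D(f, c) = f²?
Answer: -15575532/101 ≈ -1.5421e+5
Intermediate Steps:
T(C) = -101/(4*C) (T(C) = 101/((C*(-3 - 1))) = 101/((C*(-4))) = 101/((-4*C)) = 101*(-1/(4*C)) = -101/(4*C))
79467/T(D(7, -17)) = 79467/((-101/(4*(7²)))) = 79467/((-101/4/49)) = 79467/((-101/4*1/49)) = 79467/(-101/196) = 79467*(-196/101) = -15575532/101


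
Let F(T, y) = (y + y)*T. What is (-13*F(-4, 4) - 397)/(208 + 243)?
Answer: 19/451 ≈ 0.042129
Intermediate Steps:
F(T, y) = 2*T*y (F(T, y) = (2*y)*T = 2*T*y)
(-13*F(-4, 4) - 397)/(208 + 243) = (-26*(-4)*4 - 397)/(208 + 243) = (-13*(-32) - 397)/451 = (416 - 397)*(1/451) = 19*(1/451) = 19/451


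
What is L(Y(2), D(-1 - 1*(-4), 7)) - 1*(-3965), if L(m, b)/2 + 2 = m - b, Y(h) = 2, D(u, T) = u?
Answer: 3959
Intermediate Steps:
L(m, b) = -4 - 2*b + 2*m (L(m, b) = -4 + 2*(m - b) = -4 + (-2*b + 2*m) = -4 - 2*b + 2*m)
L(Y(2), D(-1 - 1*(-4), 7)) - 1*(-3965) = (-4 - 2*(-1 - 1*(-4)) + 2*2) - 1*(-3965) = (-4 - 2*(-1 + 4) + 4) + 3965 = (-4 - 2*3 + 4) + 3965 = (-4 - 6 + 4) + 3965 = -6 + 3965 = 3959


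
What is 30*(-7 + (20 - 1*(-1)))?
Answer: 420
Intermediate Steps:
30*(-7 + (20 - 1*(-1))) = 30*(-7 + (20 + 1)) = 30*(-7 + 21) = 30*14 = 420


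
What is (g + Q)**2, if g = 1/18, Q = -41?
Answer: 543169/324 ≈ 1676.4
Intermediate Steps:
g = 1/18 ≈ 0.055556
(g + Q)**2 = (1/18 - 41)**2 = (-737/18)**2 = 543169/324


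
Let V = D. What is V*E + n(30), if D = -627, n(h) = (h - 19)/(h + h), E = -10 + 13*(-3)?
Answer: 1843391/60 ≈ 30723.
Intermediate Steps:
E = -49 (E = -10 - 39 = -49)
n(h) = (-19 + h)/(2*h) (n(h) = (-19 + h)/((2*h)) = (-19 + h)*(1/(2*h)) = (-19 + h)/(2*h))
V = -627
V*E + n(30) = -627*(-49) + (½)*(-19 + 30)/30 = 30723 + (½)*(1/30)*11 = 30723 + 11/60 = 1843391/60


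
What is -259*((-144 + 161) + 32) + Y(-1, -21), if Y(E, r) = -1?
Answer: -12692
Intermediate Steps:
-259*((-144 + 161) + 32) + Y(-1, -21) = -259*((-144 + 161) + 32) - 1 = -259*(17 + 32) - 1 = -259*49 - 1 = -12691 - 1 = -12692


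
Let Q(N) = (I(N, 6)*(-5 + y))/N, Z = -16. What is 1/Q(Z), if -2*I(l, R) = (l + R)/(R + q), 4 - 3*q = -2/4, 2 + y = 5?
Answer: 12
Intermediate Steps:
y = 3 (y = -2 + 5 = 3)
q = 3/2 (q = 4/3 - (-2)/(3*4) = 4/3 - 1/3*(-1/2) = 4/3 + 1/6 = 3/2 ≈ 1.5000)
I(l, R) = -(R + l)/(2*(3/2 + R)) (I(l, R) = -(l + R)/(2*(R + 3/2)) = -(R + l)/(2*(3/2 + R)))
Q(N) = (4/5 + 2*N/15)/N (Q(N) = (((-1*6 - N)/(3 + 2*6))*(-5 + 3))/N = (((-6 - N)/(3 + 12))*(-2))/N = (((-6 - N)/15)*(-2))/N = ((-2/5 - N/15)*(-2))/N = (4/5 + 2*N/15)/N)
1/Q(Z) = 1/((2/15)*(6 - 16)/(-16)) = 1/((2/15)*(-1/16)*(-10)) = 1/(1/12) = 12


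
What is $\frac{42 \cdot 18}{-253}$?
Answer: $- \frac{756}{253} \approx -2.9881$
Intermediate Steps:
$\frac{42 \cdot 18}{-253} = 756 \left(- \frac{1}{253}\right) = - \frac{756}{253}$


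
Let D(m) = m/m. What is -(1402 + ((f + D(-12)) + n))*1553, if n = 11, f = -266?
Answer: -1782844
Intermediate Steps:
D(m) = 1
-(1402 + ((f + D(-12)) + n))*1553 = -(1402 + ((-266 + 1) + 11))*1553 = -(1402 + (-265 + 11))*1553 = -(1402 - 254)*1553 = -1148*1553 = -1*1782844 = -1782844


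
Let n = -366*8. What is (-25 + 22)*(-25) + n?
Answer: -2853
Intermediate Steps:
n = -2928
(-25 + 22)*(-25) + n = (-25 + 22)*(-25) - 2928 = -3*(-25) - 2928 = 75 - 2928 = -2853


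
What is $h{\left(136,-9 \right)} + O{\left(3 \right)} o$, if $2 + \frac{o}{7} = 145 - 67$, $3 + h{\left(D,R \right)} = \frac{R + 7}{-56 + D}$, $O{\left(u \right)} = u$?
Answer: $\frac{63719}{40} \approx 1593.0$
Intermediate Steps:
$h{\left(D,R \right)} = -3 + \frac{7 + R}{-56 + D}$ ($h{\left(D,R \right)} = -3 + \frac{R + 7}{-56 + D} = -3 + \frac{7 + R}{-56 + D}$)
$o = 532$ ($o = -14 + 7 \left(145 - 67\right) = -14 + 7 \cdot 78 = -14 + 546 = 532$)
$h{\left(136,-9 \right)} + O{\left(3 \right)} o = \frac{175 - 9 - 408}{-56 + 136} + 3 \cdot 532 = \frac{175 - 9 - 408}{80} + 1596 = \frac{1}{80} \left(-242\right) + 1596 = - \frac{121}{40} + 1596 = \frac{63719}{40}$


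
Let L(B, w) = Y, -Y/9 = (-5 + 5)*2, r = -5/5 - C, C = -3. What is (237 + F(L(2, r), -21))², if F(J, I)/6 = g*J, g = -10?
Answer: 56169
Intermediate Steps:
r = 2 (r = -5/5 - 1*(-3) = -5*⅕ + 3 = -1 + 3 = 2)
Y = 0 (Y = -9*(-5 + 5)*2 = -0*2 = -9*0 = 0)
L(B, w) = 0
F(J, I) = -60*J (F(J, I) = 6*(-10*J) = -60*J)
(237 + F(L(2, r), -21))² = (237 - 60*0)² = (237 + 0)² = 237² = 56169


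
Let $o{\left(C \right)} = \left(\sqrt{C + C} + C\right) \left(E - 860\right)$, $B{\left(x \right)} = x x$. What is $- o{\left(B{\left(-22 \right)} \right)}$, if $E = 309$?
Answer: $266684 + 12122 \sqrt{2} \approx 2.8383 \cdot 10^{5}$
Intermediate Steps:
$B{\left(x \right)} = x^{2}$
$o{\left(C \right)} = - 551 C - 551 \sqrt{2} \sqrt{C}$ ($o{\left(C \right)} = \left(\sqrt{C + C} + C\right) \left(309 - 860\right) = \left(\sqrt{2 C} + C\right) \left(-551\right) = \left(\sqrt{2} \sqrt{C} + C\right) \left(-551\right) = \left(C + \sqrt{2} \sqrt{C}\right) \left(-551\right) = - 551 C - 551 \sqrt{2} \sqrt{C}$)
$- o{\left(B{\left(-22 \right)} \right)} = - (- 551 \left(-22\right)^{2} - 551 \sqrt{2} \sqrt{\left(-22\right)^{2}}) = - (\left(-551\right) 484 - 551 \sqrt{2} \sqrt{484}) = - (-266684 - 551 \sqrt{2} \cdot 22) = - (-266684 - 12122 \sqrt{2}) = 266684 + 12122 \sqrt{2}$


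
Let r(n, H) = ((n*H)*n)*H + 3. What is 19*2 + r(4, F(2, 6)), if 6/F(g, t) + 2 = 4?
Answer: 185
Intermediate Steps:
F(g, t) = 3 (F(g, t) = 6/(-2 + 4) = 6/2 = 6*(1/2) = 3)
r(n, H) = 3 + H**2*n**2 (r(n, H) = ((H*n)*n)*H + 3 = (H*n**2)*H + 3 = H**2*n**2 + 3 = 3 + H**2*n**2)
19*2 + r(4, F(2, 6)) = 19*2 + (3 + 3**2*4**2) = 38 + (3 + 9*16) = 38 + (3 + 144) = 38 + 147 = 185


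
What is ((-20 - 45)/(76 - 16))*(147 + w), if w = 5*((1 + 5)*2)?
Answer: -897/4 ≈ -224.25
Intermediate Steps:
w = 60 (w = 5*(6*2) = 5*12 = 60)
((-20 - 45)/(76 - 16))*(147 + w) = ((-20 - 45)/(76 - 16))*(147 + 60) = -65/60*207 = -65*1/60*207 = -13/12*207 = -897/4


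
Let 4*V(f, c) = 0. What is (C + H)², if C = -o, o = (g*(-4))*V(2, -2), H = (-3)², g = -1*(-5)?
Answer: 81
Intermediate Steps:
V(f, c) = 0 (V(f, c) = (¼)*0 = 0)
g = 5
H = 9
o = 0 (o = (5*(-4))*0 = -20*0 = 0)
C = 0 (C = -1*0 = 0)
(C + H)² = (0 + 9)² = 9² = 81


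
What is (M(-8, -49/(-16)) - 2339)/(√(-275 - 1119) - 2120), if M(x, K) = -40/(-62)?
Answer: 25612780/23228269 + 24163*I*√1394/46456538 ≈ 1.1027 + 0.019419*I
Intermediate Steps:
M(x, K) = 20/31 (M(x, K) = -40*(-1/62) = 20/31)
(M(-8, -49/(-16)) - 2339)/(√(-275 - 1119) - 2120) = (20/31 - 2339)/(√(-275 - 1119) - 2120) = -72489/(31*(√(-1394) - 2120)) = -72489/(31*(I*√1394 - 2120)) = -72489/(31*(-2120 + I*√1394))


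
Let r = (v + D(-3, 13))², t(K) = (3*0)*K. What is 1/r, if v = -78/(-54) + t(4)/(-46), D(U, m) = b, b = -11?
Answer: 81/7396 ≈ 0.010952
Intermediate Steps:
D(U, m) = -11
t(K) = 0 (t(K) = 0*K = 0)
v = 13/9 (v = -78/(-54) + 0/(-46) = -78*(-1/54) + 0*(-1/46) = 13/9 + 0 = 13/9 ≈ 1.4444)
r = 7396/81 (r = (13/9 - 11)² = (-86/9)² = 7396/81 ≈ 91.309)
1/r = 1/(7396/81) = 81/7396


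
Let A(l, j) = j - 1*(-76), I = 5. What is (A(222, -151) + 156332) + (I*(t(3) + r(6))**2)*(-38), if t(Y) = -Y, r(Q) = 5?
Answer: 155497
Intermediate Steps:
A(l, j) = 76 + j (A(l, j) = j + 76 = 76 + j)
(A(222, -151) + 156332) + (I*(t(3) + r(6))**2)*(-38) = ((76 - 151) + 156332) + (5*(-1*3 + 5)**2)*(-38) = (-75 + 156332) + (5*(-3 + 5)**2)*(-38) = 156257 + (5*2**2)*(-38) = 156257 + (5*4)*(-38) = 156257 + 20*(-38) = 156257 - 760 = 155497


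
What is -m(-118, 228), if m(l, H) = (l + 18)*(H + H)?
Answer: 45600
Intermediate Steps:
m(l, H) = 2*H*(18 + l) (m(l, H) = (18 + l)*(2*H) = 2*H*(18 + l))
-m(-118, 228) = -2*228*(18 - 118) = -2*228*(-100) = -1*(-45600) = 45600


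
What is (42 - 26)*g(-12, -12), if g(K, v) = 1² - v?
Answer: 208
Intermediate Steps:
g(K, v) = 1 - v
(42 - 26)*g(-12, -12) = (42 - 26)*(1 - 1*(-12)) = 16*(1 + 12) = 16*13 = 208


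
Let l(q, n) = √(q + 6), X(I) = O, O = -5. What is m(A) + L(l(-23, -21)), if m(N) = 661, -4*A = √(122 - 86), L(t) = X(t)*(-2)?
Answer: 671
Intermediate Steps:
X(I) = -5
l(q, n) = √(6 + q)
L(t) = 10 (L(t) = -5*(-2) = 10)
A = -3/2 (A = -√(122 - 86)/4 = -√36/4 = -¼*6 = -3/2 ≈ -1.5000)
m(A) + L(l(-23, -21)) = 661 + 10 = 671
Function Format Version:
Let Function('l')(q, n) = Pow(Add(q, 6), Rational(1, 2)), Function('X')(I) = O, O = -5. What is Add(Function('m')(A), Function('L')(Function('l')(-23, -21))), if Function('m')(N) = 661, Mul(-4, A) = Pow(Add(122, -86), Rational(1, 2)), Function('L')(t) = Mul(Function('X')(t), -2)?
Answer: 671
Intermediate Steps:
Function('X')(I) = -5
Function('l')(q, n) = Pow(Add(6, q), Rational(1, 2))
Function('L')(t) = 10 (Function('L')(t) = Mul(-5, -2) = 10)
A = Rational(-3, 2) (A = Mul(Rational(-1, 4), Pow(Add(122, -86), Rational(1, 2))) = Mul(Rational(-1, 4), Pow(36, Rational(1, 2))) = Mul(Rational(-1, 4), 6) = Rational(-3, 2) ≈ -1.5000)
Add(Function('m')(A), Function('L')(Function('l')(-23, -21))) = Add(661, 10) = 671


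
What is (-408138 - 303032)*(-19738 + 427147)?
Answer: -289737058530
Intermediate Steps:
(-408138 - 303032)*(-19738 + 427147) = -711170*407409 = -289737058530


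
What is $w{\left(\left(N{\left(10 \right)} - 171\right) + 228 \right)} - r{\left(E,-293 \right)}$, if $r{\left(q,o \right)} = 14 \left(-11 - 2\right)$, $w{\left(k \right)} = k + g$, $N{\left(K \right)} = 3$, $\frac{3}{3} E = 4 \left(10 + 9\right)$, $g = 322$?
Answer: $564$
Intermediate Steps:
$E = 76$ ($E = 4 \left(10 + 9\right) = 4 \cdot 19 = 76$)
$w{\left(k \right)} = 322 + k$ ($w{\left(k \right)} = k + 322 = 322 + k$)
$r{\left(q,o \right)} = -182$ ($r{\left(q,o \right)} = 14 \left(-13\right) = -182$)
$w{\left(\left(N{\left(10 \right)} - 171\right) + 228 \right)} - r{\left(E,-293 \right)} = \left(322 + \left(\left(3 - 171\right) + 228\right)\right) - -182 = \left(322 + \left(-168 + 228\right)\right) + 182 = \left(322 + 60\right) + 182 = 382 + 182 = 564$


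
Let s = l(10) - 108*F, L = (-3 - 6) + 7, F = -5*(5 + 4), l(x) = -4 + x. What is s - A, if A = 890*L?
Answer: 6646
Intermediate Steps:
F = -45 (F = -5*9 = -45)
L = -2 (L = -9 + 7 = -2)
s = 4866 (s = (-4 + 10) - 108*(-45) = 6 + 4860 = 4866)
A = -1780 (A = 890*(-2) = -1780)
s - A = 4866 - 1*(-1780) = 4866 + 1780 = 6646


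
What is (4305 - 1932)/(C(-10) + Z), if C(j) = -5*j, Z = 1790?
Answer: 2373/1840 ≈ 1.2897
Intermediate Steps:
(4305 - 1932)/(C(-10) + Z) = (4305 - 1932)/(-5*(-10) + 1790) = 2373/(50 + 1790) = 2373/1840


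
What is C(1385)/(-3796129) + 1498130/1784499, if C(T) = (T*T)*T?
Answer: -4735265678332105/6774188404371 ≈ -699.02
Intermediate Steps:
C(T) = T³ (C(T) = T²*T = T³)
C(1385)/(-3796129) + 1498130/1784499 = 1385³/(-3796129) + 1498130/1784499 = 2656741625*(-1/3796129) + 1498130*(1/1784499) = -2656741625/3796129 + 1498130/1784499 = -4735265678332105/6774188404371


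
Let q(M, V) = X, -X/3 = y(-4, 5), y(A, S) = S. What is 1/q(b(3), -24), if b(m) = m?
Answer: -1/15 ≈ -0.066667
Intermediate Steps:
X = -15 (X = -3*5 = -15)
q(M, V) = -15
1/q(b(3), -24) = 1/(-15) = -1/15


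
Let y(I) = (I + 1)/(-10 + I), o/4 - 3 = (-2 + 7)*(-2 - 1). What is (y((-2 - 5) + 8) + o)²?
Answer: 188356/81 ≈ 2325.4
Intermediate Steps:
o = -48 (o = 12 + 4*((-2 + 7)*(-2 - 1)) = 12 + 4*(5*(-3)) = 12 + 4*(-15) = 12 - 60 = -48)
y(I) = (1 + I)/(-10 + I)
(y((-2 - 5) + 8) + o)² = ((1 + ((-2 - 5) + 8))/(-10 + ((-2 - 5) + 8)) - 48)² = ((1 + (-7 + 8))/(-10 + (-7 + 8)) - 48)² = ((1 + 1)/(-10 + 1) - 48)² = (2/(-9) - 48)² = (-⅑*2 - 48)² = (-2/9 - 48)² = (-434/9)² = 188356/81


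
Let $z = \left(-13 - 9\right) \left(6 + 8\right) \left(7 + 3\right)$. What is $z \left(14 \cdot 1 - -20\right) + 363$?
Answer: $-104357$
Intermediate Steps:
$z = -3080$ ($z = - 22 \cdot 14 \cdot 10 = \left(-22\right) 140 = -3080$)
$z \left(14 \cdot 1 - -20\right) + 363 = - 3080 \left(14 \cdot 1 - -20\right) + 363 = - 3080 \left(14 + 20\right) + 363 = \left(-3080\right) 34 + 363 = -104720 + 363 = -104357$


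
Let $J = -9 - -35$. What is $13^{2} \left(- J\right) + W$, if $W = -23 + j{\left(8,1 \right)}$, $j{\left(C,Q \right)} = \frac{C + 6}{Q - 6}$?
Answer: $- \frac{22099}{5} \approx -4419.8$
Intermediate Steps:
$J = 26$ ($J = -9 + 35 = 26$)
$j{\left(C,Q \right)} = \frac{6 + C}{-6 + Q}$
$W = - \frac{129}{5}$ ($W = -23 + \frac{6 + 8}{-6 + 1} = -23 + \frac{1}{-5} \cdot 14 = -23 - \frac{14}{5} = - \frac{129}{5} \approx -25.8$)
$13^{2} \left(- J\right) + W = 13^{2} \left(\left(-1\right) 26\right) - \frac{129}{5} = 169 \left(-26\right) - \frac{129}{5} = -4394 - \frac{129}{5} = - \frac{22099}{5}$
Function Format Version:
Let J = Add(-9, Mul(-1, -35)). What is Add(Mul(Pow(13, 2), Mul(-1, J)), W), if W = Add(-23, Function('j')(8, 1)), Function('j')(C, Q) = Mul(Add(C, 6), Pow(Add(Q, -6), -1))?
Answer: Rational(-22099, 5) ≈ -4419.8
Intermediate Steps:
J = 26 (J = Add(-9, 35) = 26)
Function('j')(C, Q) = Mul(Pow(Add(-6, Q), -1), Add(6, C)) (Function('j')(C, Q) = Mul(Add(6, C), Pow(Add(-6, Q), -1)) = Mul(Pow(Add(-6, Q), -1), Add(6, C)))
W = Rational(-129, 5) (W = Add(-23, Mul(Pow(Add(-6, 1), -1), Add(6, 8))) = Add(-23, Mul(Pow(-5, -1), 14)) = Add(-23, Mul(Rational(-1, 5), 14)) = Add(-23, Rational(-14, 5)) = Rational(-129, 5) ≈ -25.800)
Add(Mul(Pow(13, 2), Mul(-1, J)), W) = Add(Mul(Pow(13, 2), Mul(-1, 26)), Rational(-129, 5)) = Add(Mul(169, -26), Rational(-129, 5)) = Add(-4394, Rational(-129, 5)) = Rational(-22099, 5)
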